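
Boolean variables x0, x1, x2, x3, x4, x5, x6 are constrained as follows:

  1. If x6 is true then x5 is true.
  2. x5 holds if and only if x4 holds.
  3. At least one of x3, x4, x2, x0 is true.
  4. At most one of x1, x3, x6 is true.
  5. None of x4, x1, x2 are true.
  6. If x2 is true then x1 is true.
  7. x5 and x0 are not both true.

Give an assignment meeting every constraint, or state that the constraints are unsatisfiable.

x0 = True, x1 = False, x2 = False, x3 = False, x4 = False, x5 = False, x6 = False

  (1) x6=F ⇒ x5: vacuous ✓
  (2) x5=F, x4=F — same ✓
  (3) {x3, x4, x2, x0}: 1 true — at least one ✓
  (4) {x1, x3, x6}: 0 true — at most one ✓
  (5) {x4, x1, x2}: 0 true — none ✓
  (6) x2=F ⇒ x1: vacuous ✓
  (7) x5=F, x0=T — not both ✓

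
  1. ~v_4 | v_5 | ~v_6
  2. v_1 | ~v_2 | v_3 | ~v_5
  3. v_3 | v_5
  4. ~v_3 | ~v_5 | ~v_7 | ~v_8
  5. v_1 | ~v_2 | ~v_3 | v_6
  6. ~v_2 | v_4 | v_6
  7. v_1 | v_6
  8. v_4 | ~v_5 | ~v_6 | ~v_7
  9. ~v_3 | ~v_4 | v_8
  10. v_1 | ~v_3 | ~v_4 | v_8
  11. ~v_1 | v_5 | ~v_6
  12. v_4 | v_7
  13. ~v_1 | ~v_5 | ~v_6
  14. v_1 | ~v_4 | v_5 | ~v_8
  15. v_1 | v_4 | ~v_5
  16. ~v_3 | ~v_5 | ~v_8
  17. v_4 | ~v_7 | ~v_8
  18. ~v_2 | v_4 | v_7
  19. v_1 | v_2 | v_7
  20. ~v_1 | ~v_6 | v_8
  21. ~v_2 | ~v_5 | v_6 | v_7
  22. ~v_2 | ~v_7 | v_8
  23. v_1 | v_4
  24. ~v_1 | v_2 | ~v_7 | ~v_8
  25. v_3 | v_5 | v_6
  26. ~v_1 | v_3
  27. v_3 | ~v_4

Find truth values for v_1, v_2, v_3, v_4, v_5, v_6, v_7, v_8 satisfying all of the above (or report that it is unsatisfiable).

Set v_1 = True.
  then (~v_1 | v_3) forces v_3 = True.
Set v_2 = True.
Set v_4 = True.
  then (~v_3 | ~v_4 | v_8) forces v_8 = True.
  then (~v_3 | ~v_5 | ~v_8) forces v_5 = False.
  then (~v_4 | v_5 | ~v_6) forces v_6 = False.
Set v_7 = False.
All clauses satisfied.

v_1: True, v_2: True, v_3: True, v_4: True, v_5: False, v_6: False, v_7: False, v_8: True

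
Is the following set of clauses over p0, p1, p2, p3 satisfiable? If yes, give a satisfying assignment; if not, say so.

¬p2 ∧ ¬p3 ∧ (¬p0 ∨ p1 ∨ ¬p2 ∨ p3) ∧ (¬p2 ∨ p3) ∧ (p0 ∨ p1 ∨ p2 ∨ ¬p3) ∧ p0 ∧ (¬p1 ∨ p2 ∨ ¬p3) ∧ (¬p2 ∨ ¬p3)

p0=T, p1=F, p2=F, p3=F

Unit clause (¬p2) forces p2 = False.
Unit clause (¬p3) forces p3 = False.
Unit clause (p0) forces p0 = True.
Set p1 = False.
Check each clause:
  (¬p2): ¬p2 holds.
  (¬p3): ¬p3 holds.
  (¬p0 ∨ p1 ∨ ¬p2 ∨ p3): ¬p2 holds.
  (¬p2 ∨ p3): ¬p2 holds.
  (p0 ∨ p1 ∨ p2 ∨ ¬p3): p0 holds.
  (p0): p0 holds.
  (¬p1 ∨ p2 ∨ ¬p3): ¬p1 holds.
  (¬p2 ∨ ¬p3): ¬p2 holds.
All clauses satisfied.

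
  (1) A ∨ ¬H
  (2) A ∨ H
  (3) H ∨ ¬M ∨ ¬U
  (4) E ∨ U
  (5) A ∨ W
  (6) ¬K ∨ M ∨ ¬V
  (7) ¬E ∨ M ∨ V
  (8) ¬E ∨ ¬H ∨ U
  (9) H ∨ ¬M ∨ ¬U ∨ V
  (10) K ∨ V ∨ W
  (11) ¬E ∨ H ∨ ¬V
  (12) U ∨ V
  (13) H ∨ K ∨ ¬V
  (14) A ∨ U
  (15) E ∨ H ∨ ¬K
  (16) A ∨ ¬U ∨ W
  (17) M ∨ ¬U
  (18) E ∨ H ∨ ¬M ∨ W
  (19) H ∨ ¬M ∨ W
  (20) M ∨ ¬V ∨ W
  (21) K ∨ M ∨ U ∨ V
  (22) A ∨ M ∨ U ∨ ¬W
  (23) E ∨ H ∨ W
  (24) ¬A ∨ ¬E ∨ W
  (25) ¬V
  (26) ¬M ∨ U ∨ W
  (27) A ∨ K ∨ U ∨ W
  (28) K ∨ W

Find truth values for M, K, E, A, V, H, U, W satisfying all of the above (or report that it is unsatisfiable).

M: True, K: True, E: True, A: True, V: False, H: True, U: True, W: True

Unit clause (¬V) forces V = False.
In (U ∨ V) only U is left, so U = True.
In (M ∨ ¬U) only M is left, so M = True.
In (H ∨ ¬M ∨ ¬U) only H is left, so H = True.
In (A ∨ ¬H) only A is left, so A = True.
Set K = True.
Set E = True.
  then (¬A ∨ ¬E ∨ W) forces W = True.
All clauses satisfied.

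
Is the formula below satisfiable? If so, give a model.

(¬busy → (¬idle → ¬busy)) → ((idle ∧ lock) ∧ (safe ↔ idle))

lock=T, safe=T, idle=T, busy=T

  (¬busy → (¬idle → ¬busy)) → ((idle ∧ lock) ∧ (safe ↔ idle)) = True
    ¬busy → (¬idle → ¬busy) = True
      ¬busy = False
      ¬idle → ¬busy = True
        ¬idle = False
        ¬busy = False
    (idle ∧ lock) ∧ (safe ↔ idle) = True
      idle ∧ lock = True
      safe ↔ idle = True
The formula evaluates to True.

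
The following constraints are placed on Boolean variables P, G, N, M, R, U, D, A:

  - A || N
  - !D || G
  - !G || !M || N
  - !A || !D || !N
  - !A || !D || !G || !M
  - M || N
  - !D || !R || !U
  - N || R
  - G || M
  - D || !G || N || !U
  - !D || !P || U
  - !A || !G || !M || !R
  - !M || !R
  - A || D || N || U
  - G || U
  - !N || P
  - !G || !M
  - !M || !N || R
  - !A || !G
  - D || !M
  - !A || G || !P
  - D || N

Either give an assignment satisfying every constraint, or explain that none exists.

Set P = True.
Try G = False:
  (!D || G) forces D = False.
  (G || M) forces M = True.
  clause (D || !M) is falsified — backtrack.
So G = True.
  then (!G || !M) forces M = False.
  then (!A || !G) forces A = False.
  then (A || N) forces N = True.
Set R = True.
Set U = False.
  then (!D || !P || U) forces D = False.
All clauses satisfied.

P = True; G = True; N = True; M = False; R = True; U = False; D = False; A = False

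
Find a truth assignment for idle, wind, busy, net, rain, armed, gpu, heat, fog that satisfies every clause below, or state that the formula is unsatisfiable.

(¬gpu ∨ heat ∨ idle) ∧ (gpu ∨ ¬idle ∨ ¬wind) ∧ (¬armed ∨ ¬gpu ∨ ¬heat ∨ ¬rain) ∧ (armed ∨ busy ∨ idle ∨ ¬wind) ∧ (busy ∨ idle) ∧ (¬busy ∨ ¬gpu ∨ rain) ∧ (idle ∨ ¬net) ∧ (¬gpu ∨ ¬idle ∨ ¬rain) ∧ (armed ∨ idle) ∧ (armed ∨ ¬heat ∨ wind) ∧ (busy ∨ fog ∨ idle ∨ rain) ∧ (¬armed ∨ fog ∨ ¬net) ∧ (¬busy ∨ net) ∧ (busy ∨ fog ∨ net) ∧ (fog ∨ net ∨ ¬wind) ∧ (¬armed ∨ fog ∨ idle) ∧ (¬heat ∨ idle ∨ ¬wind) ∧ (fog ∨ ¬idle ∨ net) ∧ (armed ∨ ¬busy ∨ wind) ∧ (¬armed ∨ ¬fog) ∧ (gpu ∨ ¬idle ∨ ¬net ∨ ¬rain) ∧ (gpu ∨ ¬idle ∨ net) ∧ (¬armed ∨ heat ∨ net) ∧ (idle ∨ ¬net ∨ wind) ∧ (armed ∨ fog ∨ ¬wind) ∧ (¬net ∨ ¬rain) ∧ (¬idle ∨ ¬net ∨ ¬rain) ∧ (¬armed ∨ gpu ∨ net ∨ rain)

idle = True, wind = False, busy = False, net = True, rain = False, armed = False, gpu = False, heat = False, fog = True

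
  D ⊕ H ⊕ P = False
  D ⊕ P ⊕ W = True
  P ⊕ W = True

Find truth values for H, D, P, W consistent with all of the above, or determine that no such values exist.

H=T, D=F, P=T, W=F

D ⊕ H ⊕ P = F ⊕ T ⊕ T = False ✓
D ⊕ P ⊕ W = F ⊕ T ⊕ F = True ✓
P ⊕ W = T ⊕ F = True ✓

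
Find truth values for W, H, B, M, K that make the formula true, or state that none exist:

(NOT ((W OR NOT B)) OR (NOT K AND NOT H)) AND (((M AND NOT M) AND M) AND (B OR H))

Case M = True: the conjunct NOT M is False.
Case M = False: the conjunct M is False.
Both cases fail — unsatisfiable.

No satisfying assignment exists.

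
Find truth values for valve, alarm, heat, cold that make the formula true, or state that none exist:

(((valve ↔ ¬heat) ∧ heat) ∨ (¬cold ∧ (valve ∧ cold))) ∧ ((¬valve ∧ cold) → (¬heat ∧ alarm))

valve = False; alarm = True; heat = True; cold = False

  ((valve ↔ ¬heat) ∧ heat) ∨ (¬cold ∧ (valve ∧ cold)) = True
    (valve ↔ ¬heat) ∧ heat = True
      valve ↔ ¬heat = True
        ¬heat = False
    ¬cold ∧ (valve ∧ cold) = False
      ¬cold = True
      valve ∧ cold = False
  (¬valve ∧ cold) → (¬heat ∧ alarm) = True
    ¬valve ∧ cold = False
      ¬valve = True
    ¬heat ∧ alarm = False
      ¬heat = False
Both conjuncts True, so the formula holds.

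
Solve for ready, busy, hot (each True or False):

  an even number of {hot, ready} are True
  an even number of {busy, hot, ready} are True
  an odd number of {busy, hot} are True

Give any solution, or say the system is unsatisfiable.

ready: True, busy: False, hot: True

{hot, ready}: 2 true → even ✓
{busy, hot, ready}: 2 true → even ✓
{busy, hot}: 1 true → odd ✓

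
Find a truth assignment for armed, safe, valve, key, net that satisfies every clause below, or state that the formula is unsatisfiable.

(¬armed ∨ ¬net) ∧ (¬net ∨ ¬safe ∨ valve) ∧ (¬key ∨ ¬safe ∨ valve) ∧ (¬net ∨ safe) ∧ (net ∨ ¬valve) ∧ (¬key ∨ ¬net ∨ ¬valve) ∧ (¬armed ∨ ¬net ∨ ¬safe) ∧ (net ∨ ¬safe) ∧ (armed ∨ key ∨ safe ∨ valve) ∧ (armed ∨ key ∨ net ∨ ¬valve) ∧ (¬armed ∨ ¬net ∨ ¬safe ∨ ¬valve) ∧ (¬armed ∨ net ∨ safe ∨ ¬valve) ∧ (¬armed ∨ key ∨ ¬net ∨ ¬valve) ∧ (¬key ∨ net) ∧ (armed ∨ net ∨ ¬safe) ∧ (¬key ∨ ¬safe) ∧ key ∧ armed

No satisfying assignment exists.

Case key = True:
  (¬key ∨ net) forces net = True.
  (¬armed ∨ ¬net) forces armed = False.
  Clause (armed) is falsified — contradiction.
Case key = False:
  Clause (key) is falsified — contradiction.
Both cases fail, so the formula is unsatisfiable.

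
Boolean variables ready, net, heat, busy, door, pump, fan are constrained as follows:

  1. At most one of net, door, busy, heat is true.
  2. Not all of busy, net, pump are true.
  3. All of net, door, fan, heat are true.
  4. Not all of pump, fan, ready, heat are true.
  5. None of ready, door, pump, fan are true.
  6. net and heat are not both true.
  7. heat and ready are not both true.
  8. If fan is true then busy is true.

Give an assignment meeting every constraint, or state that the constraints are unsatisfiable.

Unsatisfiable

Case door = True:
  Constraint (5) is violated (door=T) — contradiction.
Case door = False:
  Constraint (3) is violated (door=F) — contradiction.
Both cases fail — unsatisfiable.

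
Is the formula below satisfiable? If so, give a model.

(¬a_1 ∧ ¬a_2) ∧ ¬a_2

a_1=F, a_2=F

  ¬a_1 ∧ ¬a_2 = True
    ¬a_1 = True
    ¬a_2 = True
  ¬a_2 = True
Both conjuncts True, so the formula holds.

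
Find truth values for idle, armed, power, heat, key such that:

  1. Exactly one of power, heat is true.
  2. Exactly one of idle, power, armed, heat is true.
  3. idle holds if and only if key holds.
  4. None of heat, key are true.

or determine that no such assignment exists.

idle = False, armed = False, power = True, heat = False, key = False

  (1) {power, heat}: 1 true — exactly one ✓
  (2) {idle, power, armed, heat}: 1 true — exactly one ✓
  (3) idle=F, key=F — same ✓
  (4) {heat, key}: 0 true — none ✓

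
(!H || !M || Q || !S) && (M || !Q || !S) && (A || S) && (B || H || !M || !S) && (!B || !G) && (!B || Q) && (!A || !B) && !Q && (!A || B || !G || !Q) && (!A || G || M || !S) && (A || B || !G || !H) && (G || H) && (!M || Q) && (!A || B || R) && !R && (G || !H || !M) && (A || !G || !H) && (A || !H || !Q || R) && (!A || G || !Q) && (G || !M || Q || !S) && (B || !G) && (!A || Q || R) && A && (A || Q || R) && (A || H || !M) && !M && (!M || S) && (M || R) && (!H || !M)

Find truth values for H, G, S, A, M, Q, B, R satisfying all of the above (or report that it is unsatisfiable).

No satisfying assignment exists.

Case M = True:
  Clause (!M) is falsified — contradiction.
Case M = False:
  (!Q) forces Q = False.
  (!B || Q) forces B = False.
  (!R) forces R = False.
  Clause (M || R) is falsified — contradiction.
Both cases fail, so the formula is unsatisfiable.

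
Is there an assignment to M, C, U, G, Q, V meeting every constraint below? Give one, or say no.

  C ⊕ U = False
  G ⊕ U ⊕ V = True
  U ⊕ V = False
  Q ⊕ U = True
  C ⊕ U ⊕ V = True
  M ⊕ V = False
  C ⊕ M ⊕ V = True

M=T; C=T; U=T; G=T; Q=F; V=T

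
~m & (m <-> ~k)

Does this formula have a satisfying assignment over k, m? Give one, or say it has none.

k = True; m = False

  ~m = True
  m <-> ~k = True
    ~k = False
Both conjuncts True, so the formula holds.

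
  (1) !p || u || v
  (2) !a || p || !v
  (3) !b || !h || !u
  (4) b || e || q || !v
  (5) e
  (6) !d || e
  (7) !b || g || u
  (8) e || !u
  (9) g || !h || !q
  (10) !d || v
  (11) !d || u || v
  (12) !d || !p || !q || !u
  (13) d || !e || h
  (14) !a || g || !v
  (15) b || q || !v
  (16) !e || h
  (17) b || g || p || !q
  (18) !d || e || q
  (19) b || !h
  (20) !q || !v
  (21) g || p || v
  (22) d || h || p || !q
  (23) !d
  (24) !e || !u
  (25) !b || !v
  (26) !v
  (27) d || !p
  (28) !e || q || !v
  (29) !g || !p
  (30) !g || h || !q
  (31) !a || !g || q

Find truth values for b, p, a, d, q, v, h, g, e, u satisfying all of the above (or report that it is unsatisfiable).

Unit clause (e) forces e = True.
In (!e || h) only h is left, so h = True.
In (b || !h) only b is left, so b = True.
Unit clause (!d) forces d = False.
In (!e || !u) only !u is left, so u = False.
In (!b || !v) only !v is left, so v = False.
In (d || !p) only !p is left, so p = False.
In (!b || g || u) only g is left, so g = True.
Set a = False.
Set q = False.
All clauses satisfied.

b: True, p: False, a: False, d: False, q: False, v: False, h: True, g: True, e: True, u: False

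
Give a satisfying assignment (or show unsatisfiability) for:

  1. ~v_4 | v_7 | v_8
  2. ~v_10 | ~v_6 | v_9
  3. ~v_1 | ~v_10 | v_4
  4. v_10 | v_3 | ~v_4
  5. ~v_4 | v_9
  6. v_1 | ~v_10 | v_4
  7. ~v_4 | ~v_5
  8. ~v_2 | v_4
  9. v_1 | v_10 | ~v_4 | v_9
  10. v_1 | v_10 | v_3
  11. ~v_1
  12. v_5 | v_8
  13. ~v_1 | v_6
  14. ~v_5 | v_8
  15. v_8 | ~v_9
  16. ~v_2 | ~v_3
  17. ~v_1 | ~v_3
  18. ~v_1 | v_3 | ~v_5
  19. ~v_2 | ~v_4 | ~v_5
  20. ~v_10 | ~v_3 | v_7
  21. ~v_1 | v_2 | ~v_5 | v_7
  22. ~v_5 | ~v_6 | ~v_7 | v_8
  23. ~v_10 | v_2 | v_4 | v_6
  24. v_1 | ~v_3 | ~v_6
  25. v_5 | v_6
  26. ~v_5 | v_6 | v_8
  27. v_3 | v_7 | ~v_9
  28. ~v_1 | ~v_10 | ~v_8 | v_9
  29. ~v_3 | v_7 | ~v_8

v_1: False; v_2: False; v_3: True; v_4: False; v_5: True; v_6: False; v_7: True; v_8: True; v_9: True; v_10: False

Unit clause (~v_1) forces v_1 = False.
Set v_2 = False.
Set v_3 = True.
  then (v_1 | ~v_3 | ~v_6) forces v_6 = False.
  then (v_5 | v_6) forces v_5 = True.
  then (~v_5 | v_6 | v_8) forces v_8 = True.
  then (~v_3 | v_7 | ~v_8) forces v_7 = True.
  then (~v_4 | ~v_5) forces v_4 = False.
  then (~v_10 | v_2 | v_4 | v_6) forces v_10 = False.
Set v_9 = True.
All clauses satisfied.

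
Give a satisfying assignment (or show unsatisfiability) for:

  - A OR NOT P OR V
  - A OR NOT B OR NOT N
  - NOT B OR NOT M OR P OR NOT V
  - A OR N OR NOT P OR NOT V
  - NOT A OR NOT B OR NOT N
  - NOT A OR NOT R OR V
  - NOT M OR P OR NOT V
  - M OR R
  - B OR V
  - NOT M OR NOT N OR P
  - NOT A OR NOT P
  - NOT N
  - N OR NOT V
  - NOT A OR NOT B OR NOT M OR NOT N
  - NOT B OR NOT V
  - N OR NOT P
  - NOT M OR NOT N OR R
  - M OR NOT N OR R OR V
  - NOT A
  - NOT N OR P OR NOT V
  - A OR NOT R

R=F, P=F, V=F, M=T, A=F, B=T, N=F

Unit clause (NOT N) forces N = False.
In (N OR NOT V) only NOT V is left, so V = False.
In (N OR NOT P) only NOT P is left, so P = False.
Unit clause (NOT A) forces A = False.
In (A OR NOT R) only NOT R is left, so R = False.
In (M OR R) only M is left, so M = True.
In (B OR V) only B is left, so B = True.
All clauses satisfied.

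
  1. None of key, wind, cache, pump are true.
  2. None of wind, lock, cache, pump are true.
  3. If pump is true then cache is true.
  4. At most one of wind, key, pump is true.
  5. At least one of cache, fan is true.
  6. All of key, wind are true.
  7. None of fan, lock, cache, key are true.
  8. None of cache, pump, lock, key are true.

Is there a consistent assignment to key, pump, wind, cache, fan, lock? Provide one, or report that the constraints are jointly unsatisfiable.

Case key = True:
  Constraint (1) is violated (key=T) — contradiction.
Case key = False:
  Constraint (6) is violated (key=F) — contradiction.
Both cases fail — unsatisfiable.

UNSATISFIABLE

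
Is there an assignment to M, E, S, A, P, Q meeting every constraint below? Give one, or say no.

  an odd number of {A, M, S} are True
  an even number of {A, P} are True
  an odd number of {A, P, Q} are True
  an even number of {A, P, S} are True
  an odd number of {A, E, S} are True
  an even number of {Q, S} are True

UNSATISFIABLE

Adding constraints 3, 4, 6 mod 2: every variable appears an even number of times on the left, so the left side is 0.
But the right sides sum to 1 (mod 2). 0 ≠ 1 — the system is inconsistent.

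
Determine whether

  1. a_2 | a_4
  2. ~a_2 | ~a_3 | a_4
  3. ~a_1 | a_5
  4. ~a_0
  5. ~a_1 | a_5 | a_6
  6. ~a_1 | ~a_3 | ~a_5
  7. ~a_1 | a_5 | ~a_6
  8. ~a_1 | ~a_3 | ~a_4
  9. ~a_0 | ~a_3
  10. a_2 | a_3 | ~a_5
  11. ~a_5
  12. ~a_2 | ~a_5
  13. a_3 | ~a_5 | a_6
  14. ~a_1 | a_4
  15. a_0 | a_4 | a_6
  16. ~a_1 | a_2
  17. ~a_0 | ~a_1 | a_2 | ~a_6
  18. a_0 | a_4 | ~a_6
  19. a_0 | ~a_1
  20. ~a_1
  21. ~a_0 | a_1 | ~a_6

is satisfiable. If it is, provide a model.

Unit clause (~a_0) forces a_0 = False.
Unit clause (~a_5) forces a_5 = False.
In (a_0 | ~a_1) only ~a_1 is left, so a_1 = False.
Set a_2 = False.
  then (a_2 | a_4) forces a_4 = True.
Set a_3 = False.
Set a_6 = True.
All clauses satisfied.

a_0: False, a_1: False, a_2: False, a_3: False, a_4: True, a_5: False, a_6: True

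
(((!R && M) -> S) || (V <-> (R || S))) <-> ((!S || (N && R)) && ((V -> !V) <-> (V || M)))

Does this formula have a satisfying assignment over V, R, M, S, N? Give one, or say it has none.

V = False, R = False, M = True, S = False, N = False

  (((!R && M) -> S) || (V <-> (R || S))) <-> ((!S || (N && R)) && ((V -> !V) <-> (V || M))) = True
    ((!R && M) -> S) || (V <-> (R || S)) = True
      (!R && M) -> S = False
        !R && M = True
          !R = True
      V <-> (R || S) = True
        R || S = False
    (!S || (N && R)) && ((V -> !V) <-> (V || M)) = True
      !S || (N && R) = True
        !S = True
        N && R = False
      (V -> !V) <-> (V || M) = True
        V -> !V = True
          !V = True
        V || M = True
The formula evaluates to True.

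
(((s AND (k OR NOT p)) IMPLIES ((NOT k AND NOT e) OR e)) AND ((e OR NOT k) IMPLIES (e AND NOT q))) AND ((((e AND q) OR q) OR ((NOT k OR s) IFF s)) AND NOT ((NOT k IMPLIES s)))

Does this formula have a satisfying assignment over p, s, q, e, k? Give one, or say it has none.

No satisfying assignment exists.

Case s = True: the conjunct NOT ((NOT k IMPLIES s)) becomes NOT ((NOT k IMPLIES True)) = False.
Case s = False: the formula simplifies to ((e OR NOT k) IMPLIES (e AND NOT q)) AND ((((e AND q) OR q) OR k) AND NOT k).
  k = True: the conjunct NOT k is False.
  k = False: simplifies to (e AND NOT q) AND ((e AND q) OR q).
    q = True: the conjunct NOT q is False.
    q = False: the conjunct (e AND q) OR q becomes (e AND False) OR False = False.
Both cases fail — unsatisfiable.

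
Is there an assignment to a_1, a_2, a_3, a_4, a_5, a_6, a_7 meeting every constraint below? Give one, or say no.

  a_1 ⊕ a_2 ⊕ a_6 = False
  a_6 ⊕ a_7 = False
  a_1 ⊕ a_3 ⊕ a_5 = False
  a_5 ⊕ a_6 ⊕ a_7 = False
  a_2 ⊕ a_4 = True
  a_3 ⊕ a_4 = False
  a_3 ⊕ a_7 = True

a_1 = False; a_2 = True; a_3 = False; a_4 = False; a_5 = False; a_6 = True; a_7 = True

a_1 ⊕ a_2 ⊕ a_6 = F ⊕ T ⊕ T = False ✓
a_6 ⊕ a_7 = T ⊕ T = False ✓
a_1 ⊕ a_3 ⊕ a_5 = F ⊕ F ⊕ F = False ✓
a_5 ⊕ a_6 ⊕ a_7 = F ⊕ T ⊕ T = False ✓
a_2 ⊕ a_4 = T ⊕ F = True ✓
a_3 ⊕ a_4 = F ⊕ F = False ✓
a_3 ⊕ a_7 = F ⊕ T = True ✓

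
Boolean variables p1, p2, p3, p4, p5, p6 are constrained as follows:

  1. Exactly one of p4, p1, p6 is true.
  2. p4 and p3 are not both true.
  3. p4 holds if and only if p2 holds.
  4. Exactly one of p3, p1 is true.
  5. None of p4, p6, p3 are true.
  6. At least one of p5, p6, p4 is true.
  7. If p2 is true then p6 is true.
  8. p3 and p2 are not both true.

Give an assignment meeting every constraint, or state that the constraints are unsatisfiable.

p1=T, p2=F, p3=F, p4=F, p5=T, p6=F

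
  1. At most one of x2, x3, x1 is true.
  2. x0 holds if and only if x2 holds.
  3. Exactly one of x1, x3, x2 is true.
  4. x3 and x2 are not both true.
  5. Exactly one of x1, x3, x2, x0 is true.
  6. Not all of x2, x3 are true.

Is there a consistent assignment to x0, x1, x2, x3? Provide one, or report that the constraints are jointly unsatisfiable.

x0: False; x1: False; x2: False; x3: True

  (1) {x2, x3, x1}: 1 true — at most one ✓
  (2) x0=F, x2=F — same ✓
  (3) {x1, x3, x2}: 1 true — exactly one ✓
  (4) x3=T, x2=F — not both ✓
  (5) {x1, x3, x2, x0}: 1 true — exactly one ✓
  (6) {x2, x3}: 1/2 true — not all ✓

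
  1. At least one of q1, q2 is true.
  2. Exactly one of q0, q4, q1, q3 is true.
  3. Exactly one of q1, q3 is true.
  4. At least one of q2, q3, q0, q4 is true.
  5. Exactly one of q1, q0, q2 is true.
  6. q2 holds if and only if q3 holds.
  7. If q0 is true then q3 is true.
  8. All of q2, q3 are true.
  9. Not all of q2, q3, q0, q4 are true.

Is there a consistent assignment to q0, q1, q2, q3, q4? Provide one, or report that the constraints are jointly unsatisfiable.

q0=F, q1=F, q2=T, q3=T, q4=F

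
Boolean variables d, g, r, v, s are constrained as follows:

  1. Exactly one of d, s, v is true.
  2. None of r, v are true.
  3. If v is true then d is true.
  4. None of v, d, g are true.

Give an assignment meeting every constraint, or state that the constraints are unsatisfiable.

d=F, g=F, r=F, v=F, s=T

  (1) {d, s, v}: 1 true — exactly one ✓
  (2) {r, v}: 0 true — none ✓
  (3) v=F ⇒ d: vacuous ✓
  (4) {v, d, g}: 0 true — none ✓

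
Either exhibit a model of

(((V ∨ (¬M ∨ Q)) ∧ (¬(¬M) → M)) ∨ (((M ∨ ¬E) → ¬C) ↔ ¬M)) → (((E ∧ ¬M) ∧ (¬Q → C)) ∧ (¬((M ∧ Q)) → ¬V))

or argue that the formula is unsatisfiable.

M = False, C = True, E = True, V = False, Q = True

  (((V ∨ (¬M ∨ Q)) ∧ (¬(¬M) → M)) ∨ (((M ∨ ¬E) → ¬C) ↔ ¬M)) → (((E ∧ ¬M) ∧ (¬Q → C)) ∧ (¬((M ∧ Q)) → ¬V)) = True
    ((V ∨ (¬M ∨ Q)) ∧ (¬(¬M) → M)) ∨ (((M ∨ ¬E) → ¬C) ↔ ¬M) = True
      (V ∨ (¬M ∨ Q)) ∧ (¬(¬M) → M) = True
        V ∨ (¬M ∨ Q) = True
          ¬M ∨ Q = True
            ¬M = True
        ¬(¬M) → M = True
          ¬(¬M) = False
            ¬M = True
      ((M ∨ ¬E) → ¬C) ↔ ¬M = True
        (M ∨ ¬E) → ¬C = True
          M ∨ ¬E = False
            ¬E = False
          ¬C = False
        ¬M = True
    ((E ∧ ¬M) ∧ (¬Q → C)) ∧ (¬((M ∧ Q)) → ¬V) = True
      (E ∧ ¬M) ∧ (¬Q → C) = True
        E ∧ ¬M = True
          ¬M = True
        ¬Q → C = True
          ¬Q = False
      ¬((M ∧ Q)) → ¬V = True
        ¬((M ∧ Q)) = True
          M ∧ Q = False
        ¬V = True
The formula evaluates to True.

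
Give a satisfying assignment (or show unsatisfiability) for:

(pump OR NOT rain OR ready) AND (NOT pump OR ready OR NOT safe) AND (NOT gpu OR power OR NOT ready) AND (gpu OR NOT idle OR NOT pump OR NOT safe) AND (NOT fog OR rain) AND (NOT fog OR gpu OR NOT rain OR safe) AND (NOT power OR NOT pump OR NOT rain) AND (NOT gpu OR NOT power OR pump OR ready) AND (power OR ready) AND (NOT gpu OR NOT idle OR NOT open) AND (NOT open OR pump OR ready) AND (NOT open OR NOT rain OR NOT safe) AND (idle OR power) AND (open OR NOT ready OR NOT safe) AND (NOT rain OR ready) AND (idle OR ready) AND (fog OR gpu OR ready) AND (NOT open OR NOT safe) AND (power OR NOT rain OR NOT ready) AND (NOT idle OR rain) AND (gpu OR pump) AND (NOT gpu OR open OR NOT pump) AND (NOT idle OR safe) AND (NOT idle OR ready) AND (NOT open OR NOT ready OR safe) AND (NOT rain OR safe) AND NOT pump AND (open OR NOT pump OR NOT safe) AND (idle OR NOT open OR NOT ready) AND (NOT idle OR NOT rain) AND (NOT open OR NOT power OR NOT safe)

ready = True; rain = False; open = False; power = True; idle = False; pump = False; gpu = True; fog = False; safe = False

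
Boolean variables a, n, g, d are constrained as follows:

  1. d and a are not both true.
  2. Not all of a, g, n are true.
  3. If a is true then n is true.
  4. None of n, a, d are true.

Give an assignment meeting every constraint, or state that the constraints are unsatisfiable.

a = False, n = False, g = False, d = False

  (1) d=F, a=F — not both ✓
  (2) {a, g, n}: 0/3 true — not all ✓
  (3) a=F ⇒ n: vacuous ✓
  (4) {n, a, d}: 0 true — none ✓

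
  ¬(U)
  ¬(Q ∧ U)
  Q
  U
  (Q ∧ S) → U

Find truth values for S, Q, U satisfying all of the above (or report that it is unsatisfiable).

Case U = True:
  Clause (¬U) is falsified — contradiction.
Case U = False:
  Clause (U) is falsified — contradiction.
Both cases fail, so the formula is unsatisfiable.

UNSATISFIABLE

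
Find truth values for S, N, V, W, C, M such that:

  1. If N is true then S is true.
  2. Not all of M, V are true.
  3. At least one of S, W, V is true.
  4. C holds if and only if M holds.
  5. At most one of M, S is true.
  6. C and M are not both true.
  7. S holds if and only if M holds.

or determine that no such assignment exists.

S = False, N = False, V = True, W = False, C = False, M = False

  (1) N=F ⇒ S: vacuous ✓
  (2) {M, V}: 1/2 true — not all ✓
  (3) {S, W, V}: 1 true — at least one ✓
  (4) C=F, M=F — same ✓
  (5) {M, S}: 0 true — at most one ✓
  (6) C=F, M=F — not both ✓
  (7) S=F, M=F — same ✓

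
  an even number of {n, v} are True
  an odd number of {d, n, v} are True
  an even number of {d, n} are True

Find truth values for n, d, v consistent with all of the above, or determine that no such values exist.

n: True; d: True; v: True

{n, v}: 2 true → even ✓
{d, n, v}: 3 true → odd ✓
{d, n}: 2 true → even ✓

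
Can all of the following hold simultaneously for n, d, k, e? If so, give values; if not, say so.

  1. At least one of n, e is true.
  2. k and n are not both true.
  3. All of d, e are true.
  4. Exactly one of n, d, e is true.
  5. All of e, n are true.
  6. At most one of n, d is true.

Unsatisfiable — no assignment works.

Case d = True:
  (3) forces e = True.
  Constraint (4) is violated (d=T, e=T) — contradiction.
Case d = False:
  Constraint (3) is violated (d=F) — contradiction.
Both cases fail — unsatisfiable.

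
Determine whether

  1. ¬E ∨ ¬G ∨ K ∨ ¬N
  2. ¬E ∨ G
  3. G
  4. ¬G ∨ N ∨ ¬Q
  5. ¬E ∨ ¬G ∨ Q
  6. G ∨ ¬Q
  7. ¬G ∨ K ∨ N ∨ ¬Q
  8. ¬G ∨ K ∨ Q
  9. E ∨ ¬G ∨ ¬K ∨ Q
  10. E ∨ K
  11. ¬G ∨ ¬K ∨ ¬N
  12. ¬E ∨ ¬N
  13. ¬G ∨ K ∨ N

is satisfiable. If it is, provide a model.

Unsatisfiable — no assignment works.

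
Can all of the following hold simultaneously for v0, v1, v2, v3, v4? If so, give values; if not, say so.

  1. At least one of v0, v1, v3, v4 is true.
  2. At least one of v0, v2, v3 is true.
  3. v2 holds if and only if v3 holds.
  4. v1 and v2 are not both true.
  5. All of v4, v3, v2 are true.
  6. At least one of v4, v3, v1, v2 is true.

v0=T, v1=F, v2=T, v3=T, v4=T

  (1) {v0, v1, v3, v4}: 3 true — at least one ✓
  (2) {v0, v2, v3}: 3 true — at least one ✓
  (3) v2=T, v3=T — same ✓
  (4) v1=F, v2=T — not both ✓
  (5) {v4, v3, v2}: all 3 true ✓
  (6) {v4, v3, v1, v2}: 3 true — at least one ✓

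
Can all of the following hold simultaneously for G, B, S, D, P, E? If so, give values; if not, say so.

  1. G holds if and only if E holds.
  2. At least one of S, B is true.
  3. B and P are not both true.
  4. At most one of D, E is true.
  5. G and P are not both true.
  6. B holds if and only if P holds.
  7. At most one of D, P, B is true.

G = True, B = False, S = True, D = False, P = False, E = True

  (1) G=T, E=T — same ✓
  (2) {S, B}: 1 true — at least one ✓
  (3) B=F, P=F — not both ✓
  (4) {D, E}: 1 true — at most one ✓
  (5) G=T, P=F — not both ✓
  (6) B=F, P=F — same ✓
  (7) {D, P, B}: 0 true — at most one ✓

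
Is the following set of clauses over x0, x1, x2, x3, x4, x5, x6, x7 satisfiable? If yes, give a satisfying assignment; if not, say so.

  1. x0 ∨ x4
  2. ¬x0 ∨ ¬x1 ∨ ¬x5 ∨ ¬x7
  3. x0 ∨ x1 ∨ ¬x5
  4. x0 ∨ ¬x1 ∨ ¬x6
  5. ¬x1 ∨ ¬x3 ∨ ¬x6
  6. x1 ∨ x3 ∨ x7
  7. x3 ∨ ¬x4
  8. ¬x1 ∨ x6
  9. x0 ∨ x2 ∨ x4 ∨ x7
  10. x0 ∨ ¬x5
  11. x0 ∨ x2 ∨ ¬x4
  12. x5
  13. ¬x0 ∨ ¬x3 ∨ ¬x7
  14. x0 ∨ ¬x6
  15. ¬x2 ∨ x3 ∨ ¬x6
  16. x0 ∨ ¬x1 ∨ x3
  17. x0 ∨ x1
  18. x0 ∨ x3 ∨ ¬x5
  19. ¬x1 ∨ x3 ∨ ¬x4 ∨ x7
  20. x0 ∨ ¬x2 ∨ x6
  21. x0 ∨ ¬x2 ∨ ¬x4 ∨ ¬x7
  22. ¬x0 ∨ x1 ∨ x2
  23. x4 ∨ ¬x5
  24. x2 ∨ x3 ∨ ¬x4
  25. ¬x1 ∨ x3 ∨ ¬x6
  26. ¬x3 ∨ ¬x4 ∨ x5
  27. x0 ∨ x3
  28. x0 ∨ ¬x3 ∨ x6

x0 = True, x1 = False, x2 = True, x3 = True, x4 = True, x5 = True, x6 = False, x7 = False

Unit clause (x5) forces x5 = True.
In (x4 ∨ ¬x5) only x4 is left, so x4 = True.
In (x3 ∨ ¬x4) only x3 is left, so x3 = True.
In (x0 ∨ ¬x5) only x0 is left, so x0 = True.
In (¬x0 ∨ ¬x3 ∨ ¬x7) only ¬x7 is left, so x7 = False.
Set x1 = False.
  then (¬x0 ∨ x1 ∨ x2) forces x2 = True.
Set x6 = False.
All clauses satisfied.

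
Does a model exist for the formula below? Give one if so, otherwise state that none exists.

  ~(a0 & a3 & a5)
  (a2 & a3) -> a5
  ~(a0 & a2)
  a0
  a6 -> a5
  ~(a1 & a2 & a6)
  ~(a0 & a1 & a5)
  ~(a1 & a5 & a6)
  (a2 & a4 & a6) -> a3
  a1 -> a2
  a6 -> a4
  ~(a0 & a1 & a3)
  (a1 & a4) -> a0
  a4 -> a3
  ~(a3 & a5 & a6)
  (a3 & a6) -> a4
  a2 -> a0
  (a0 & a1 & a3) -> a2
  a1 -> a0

Unit clause (a0) forces a0 = True.
In (~a0 | ~a2) only ~a2 is left, so a2 = False.
In (~a1 | a2) only ~a1 is left, so a1 = False.
Set a3 = True.
  then (~a0 | ~a3 | ~a5) forces a5 = False.
  then (a5 | ~a6) forces a6 = False.
Set a4 = False.
All clauses satisfied.

a0: True; a1: False; a2: False; a3: True; a4: False; a5: False; a6: False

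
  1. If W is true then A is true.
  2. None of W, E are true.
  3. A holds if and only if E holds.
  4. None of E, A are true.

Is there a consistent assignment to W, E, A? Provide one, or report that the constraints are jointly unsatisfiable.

W = False; E = False; A = False

  (1) W=F ⇒ A: vacuous ✓
  (2) {W, E}: 0 true — none ✓
  (3) A=F, E=F — same ✓
  (4) {E, A}: 0 true — none ✓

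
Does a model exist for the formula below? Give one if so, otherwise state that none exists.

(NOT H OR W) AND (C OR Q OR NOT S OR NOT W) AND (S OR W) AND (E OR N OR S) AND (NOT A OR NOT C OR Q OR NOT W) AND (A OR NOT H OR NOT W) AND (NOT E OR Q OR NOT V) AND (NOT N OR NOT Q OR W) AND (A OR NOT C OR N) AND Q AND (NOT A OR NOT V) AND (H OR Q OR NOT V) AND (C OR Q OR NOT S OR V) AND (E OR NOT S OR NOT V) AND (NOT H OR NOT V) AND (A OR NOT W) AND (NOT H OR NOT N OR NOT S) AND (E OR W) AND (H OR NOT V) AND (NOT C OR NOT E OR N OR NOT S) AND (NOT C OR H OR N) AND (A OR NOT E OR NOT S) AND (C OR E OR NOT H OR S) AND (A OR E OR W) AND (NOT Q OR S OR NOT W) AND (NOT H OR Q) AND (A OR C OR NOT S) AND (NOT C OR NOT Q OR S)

Unit clause (Q) forces Q = True.
Try S = False:
  (S OR W) forces W = True.
  clause (NOT Q OR S OR NOT W) is falsified — backtrack.
So S = True.
Set N = False.
Set E = False.
  then (E OR NOT S OR NOT V) forces V = False.
  then (E OR W) forces W = True.
  then (A OR NOT W) forces A = True.
Set H = False.
  then (NOT C OR H OR N) forces C = False.
All clauses satisfied.

S: True, N: False, E: False, H: False, W: True, Q: True, A: True, C: False, V: False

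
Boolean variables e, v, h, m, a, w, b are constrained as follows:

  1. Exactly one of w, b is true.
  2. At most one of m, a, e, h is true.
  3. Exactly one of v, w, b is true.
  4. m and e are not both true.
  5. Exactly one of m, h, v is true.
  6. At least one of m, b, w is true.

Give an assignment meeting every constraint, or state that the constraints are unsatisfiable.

e: False, v: False, h: False, m: True, a: False, w: False, b: True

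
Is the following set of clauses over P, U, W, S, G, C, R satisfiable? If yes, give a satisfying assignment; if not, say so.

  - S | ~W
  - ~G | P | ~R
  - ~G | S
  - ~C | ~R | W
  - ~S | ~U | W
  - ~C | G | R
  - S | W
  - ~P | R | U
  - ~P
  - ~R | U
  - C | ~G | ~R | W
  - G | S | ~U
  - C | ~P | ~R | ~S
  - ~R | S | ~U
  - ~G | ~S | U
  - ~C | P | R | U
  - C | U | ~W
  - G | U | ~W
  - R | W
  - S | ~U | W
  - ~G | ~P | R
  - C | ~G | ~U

Unit clause (~P) forces P = False.
Try U = False:
  (~R | U) forces R = False.
  (~C | P | R | U) forces C = False.
  (C | U | ~W) forces W = False.
  clause (R | W) is falsified — backtrack.
So U = True.
Set W = True.
  then (S | ~W) forces S = True.
Set G = True.
  then (~G | P | ~R) forces R = False.
  then (C | ~G | ~U) forces C = True.
All clauses satisfied.

P: False, U: True, W: True, S: True, G: True, C: True, R: False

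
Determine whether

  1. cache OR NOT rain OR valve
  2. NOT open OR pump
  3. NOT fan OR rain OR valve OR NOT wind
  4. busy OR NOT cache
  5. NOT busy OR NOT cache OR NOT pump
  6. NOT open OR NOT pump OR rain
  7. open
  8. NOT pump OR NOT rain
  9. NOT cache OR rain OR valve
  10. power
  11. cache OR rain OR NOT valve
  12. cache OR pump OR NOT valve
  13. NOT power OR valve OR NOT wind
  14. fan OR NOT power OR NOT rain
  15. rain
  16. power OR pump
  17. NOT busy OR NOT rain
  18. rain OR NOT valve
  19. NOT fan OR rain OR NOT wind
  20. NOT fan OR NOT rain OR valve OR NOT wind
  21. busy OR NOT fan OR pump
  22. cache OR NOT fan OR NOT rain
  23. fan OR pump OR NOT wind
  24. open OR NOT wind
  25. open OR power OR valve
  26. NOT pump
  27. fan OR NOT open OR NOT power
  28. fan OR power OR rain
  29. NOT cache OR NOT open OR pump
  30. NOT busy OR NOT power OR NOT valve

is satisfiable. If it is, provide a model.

UNSATISFIABLE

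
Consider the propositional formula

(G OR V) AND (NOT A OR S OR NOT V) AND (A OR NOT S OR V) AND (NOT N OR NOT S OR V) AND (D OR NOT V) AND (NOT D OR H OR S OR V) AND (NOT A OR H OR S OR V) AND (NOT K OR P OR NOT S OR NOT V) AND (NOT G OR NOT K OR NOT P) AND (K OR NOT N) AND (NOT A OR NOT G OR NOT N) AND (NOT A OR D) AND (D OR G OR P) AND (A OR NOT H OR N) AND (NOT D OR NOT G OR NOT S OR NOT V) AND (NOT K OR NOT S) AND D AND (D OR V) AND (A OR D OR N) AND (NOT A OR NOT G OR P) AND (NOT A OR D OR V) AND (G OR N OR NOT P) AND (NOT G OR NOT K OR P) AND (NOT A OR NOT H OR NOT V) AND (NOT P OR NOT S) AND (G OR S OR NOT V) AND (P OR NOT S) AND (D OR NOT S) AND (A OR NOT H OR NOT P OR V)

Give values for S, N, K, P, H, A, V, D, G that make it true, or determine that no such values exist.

Unit clause (D) forces D = True.
Set S = False.
Set N = False.
Set K = False.
Set P = False.
Set H = False.
  then (NOT D OR H OR S OR V) forces V = True.
  then (G OR S OR NOT V) forces G = True.
  then (NOT A OR S OR NOT V) forces A = False.
All clauses satisfied.

S=F, N=F, K=F, P=F, H=F, A=F, V=T, D=T, G=T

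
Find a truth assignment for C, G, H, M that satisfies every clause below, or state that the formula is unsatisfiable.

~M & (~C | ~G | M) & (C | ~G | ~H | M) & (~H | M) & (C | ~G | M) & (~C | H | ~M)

C = True; G = False; H = False; M = False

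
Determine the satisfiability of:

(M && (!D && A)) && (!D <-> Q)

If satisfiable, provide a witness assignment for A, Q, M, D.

A: True, Q: True, M: True, D: False

  M && (!D && A) = True
    !D && A = True
      !D = True
  !D <-> Q = True
    !D = True
Both conjuncts True, so the formula holds.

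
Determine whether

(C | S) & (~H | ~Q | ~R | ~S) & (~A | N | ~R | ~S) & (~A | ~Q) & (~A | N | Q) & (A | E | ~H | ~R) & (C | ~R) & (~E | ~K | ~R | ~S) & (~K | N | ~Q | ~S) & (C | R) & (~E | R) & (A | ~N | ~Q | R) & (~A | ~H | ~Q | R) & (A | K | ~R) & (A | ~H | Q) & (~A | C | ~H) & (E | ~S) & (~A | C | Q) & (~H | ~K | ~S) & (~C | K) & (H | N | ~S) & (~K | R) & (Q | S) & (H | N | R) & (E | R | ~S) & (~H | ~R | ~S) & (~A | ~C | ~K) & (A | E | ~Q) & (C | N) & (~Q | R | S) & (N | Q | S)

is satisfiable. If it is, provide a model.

E=T, C=T, A=F, H=T, K=T, N=T, S=F, Q=T, R=T

Set E = True.
  then (~E | R) forces R = True.
  then (C | ~R) forces C = True.
  then (~C | K) forces K = True.
  then (~A | ~C | ~K) forces A = False.
  then (~E | ~K | ~R | ~S) forces S = False.
  then (Q | S) forces Q = True.
Set H = True.
Set N = True.
All clauses satisfied.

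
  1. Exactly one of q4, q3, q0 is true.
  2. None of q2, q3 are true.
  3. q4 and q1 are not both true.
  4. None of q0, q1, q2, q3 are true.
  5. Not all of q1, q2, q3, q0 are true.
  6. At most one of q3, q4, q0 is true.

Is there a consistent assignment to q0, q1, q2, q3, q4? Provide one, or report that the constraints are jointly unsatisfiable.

q0 = False, q1 = False, q2 = False, q3 = False, q4 = True

  (1) {q4, q3, q0}: 1 true — exactly one ✓
  (2) {q2, q3}: 0 true — none ✓
  (3) q4=T, q1=F — not both ✓
  (4) {q0, q1, q2, q3}: 0 true — none ✓
  (5) {q1, q2, q3, q0}: 0/4 true — not all ✓
  (6) {q3, q4, q0}: 1 true — at most one ✓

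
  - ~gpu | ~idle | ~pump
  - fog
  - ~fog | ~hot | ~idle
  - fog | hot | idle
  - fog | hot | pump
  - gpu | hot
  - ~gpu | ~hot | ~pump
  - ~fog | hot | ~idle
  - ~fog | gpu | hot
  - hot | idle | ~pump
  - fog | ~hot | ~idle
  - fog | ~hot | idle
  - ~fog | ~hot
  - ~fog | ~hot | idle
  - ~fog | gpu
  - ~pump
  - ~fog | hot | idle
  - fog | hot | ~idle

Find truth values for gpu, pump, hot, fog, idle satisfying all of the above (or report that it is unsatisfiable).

No satisfying assignment exists.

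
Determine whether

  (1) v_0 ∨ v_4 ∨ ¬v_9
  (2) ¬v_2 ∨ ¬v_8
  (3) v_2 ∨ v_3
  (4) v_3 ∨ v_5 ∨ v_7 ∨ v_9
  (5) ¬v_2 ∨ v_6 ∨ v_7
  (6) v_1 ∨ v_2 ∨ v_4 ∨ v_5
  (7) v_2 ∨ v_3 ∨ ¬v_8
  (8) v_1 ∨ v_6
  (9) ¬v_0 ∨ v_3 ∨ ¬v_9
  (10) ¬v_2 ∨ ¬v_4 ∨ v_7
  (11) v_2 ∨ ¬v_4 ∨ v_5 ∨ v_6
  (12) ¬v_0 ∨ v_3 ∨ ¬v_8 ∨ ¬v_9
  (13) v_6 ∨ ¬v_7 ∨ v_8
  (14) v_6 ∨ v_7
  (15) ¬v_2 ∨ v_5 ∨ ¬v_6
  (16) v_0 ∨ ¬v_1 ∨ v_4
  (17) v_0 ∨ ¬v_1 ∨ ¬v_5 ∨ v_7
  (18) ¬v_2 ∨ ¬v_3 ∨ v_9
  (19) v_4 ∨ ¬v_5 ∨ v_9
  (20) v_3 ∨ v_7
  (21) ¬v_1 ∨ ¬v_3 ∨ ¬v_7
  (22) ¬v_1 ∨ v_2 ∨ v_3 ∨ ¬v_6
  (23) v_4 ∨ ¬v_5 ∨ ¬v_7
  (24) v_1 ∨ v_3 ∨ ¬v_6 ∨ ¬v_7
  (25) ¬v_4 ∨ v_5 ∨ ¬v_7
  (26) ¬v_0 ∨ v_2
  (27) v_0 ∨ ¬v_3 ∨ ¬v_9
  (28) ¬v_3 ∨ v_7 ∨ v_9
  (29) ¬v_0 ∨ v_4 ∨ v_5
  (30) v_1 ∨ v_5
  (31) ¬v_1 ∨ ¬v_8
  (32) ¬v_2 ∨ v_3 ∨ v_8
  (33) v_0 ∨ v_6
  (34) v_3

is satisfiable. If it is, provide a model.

v_0: True, v_1: False, v_2: True, v_3: True, v_4: False, v_5: True, v_6: True, v_7: False, v_8: False, v_9: True

Unit clause (v_3) forces v_3 = True.
Set v_0 = True.
  then (¬v_0 ∨ v_2) forces v_2 = True.
  then (¬v_2 ∨ ¬v_8) forces v_8 = False.
  then (¬v_2 ∨ ¬v_3 ∨ v_9) forces v_9 = True.
Set v_1 = False.
  then (v_1 ∨ v_6) forces v_6 = True.
  then (¬v_2 ∨ v_5 ∨ ¬v_6) forces v_5 = True.
Set v_4 = False.
  then (v_4 ∨ ¬v_5 ∨ ¬v_7) forces v_7 = False.
All clauses satisfied.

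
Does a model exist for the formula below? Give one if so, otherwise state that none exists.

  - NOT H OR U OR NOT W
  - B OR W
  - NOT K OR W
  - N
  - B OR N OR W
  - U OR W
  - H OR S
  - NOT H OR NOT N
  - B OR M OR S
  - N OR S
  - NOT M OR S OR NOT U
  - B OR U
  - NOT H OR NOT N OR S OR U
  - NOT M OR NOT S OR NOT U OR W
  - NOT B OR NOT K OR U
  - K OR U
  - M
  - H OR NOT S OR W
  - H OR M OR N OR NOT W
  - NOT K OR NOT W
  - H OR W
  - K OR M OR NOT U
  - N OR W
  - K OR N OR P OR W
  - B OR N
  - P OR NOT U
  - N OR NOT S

N: True, P: True, W: True, M: True, H: False, S: True, K: False, B: False, U: True

Unit clause (N) forces N = True.
In (NOT H OR NOT N) only NOT H is left, so H = False.
Unit clause (M) forces M = True.
In (H OR W) only W is left, so W = True.
In (H OR S) only S is left, so S = True.
In (NOT K OR NOT W) only NOT K is left, so K = False.
In (K OR U) only U is left, so U = True.
In (P OR NOT U) only P is left, so P = True.
Set B = False.
All clauses satisfied.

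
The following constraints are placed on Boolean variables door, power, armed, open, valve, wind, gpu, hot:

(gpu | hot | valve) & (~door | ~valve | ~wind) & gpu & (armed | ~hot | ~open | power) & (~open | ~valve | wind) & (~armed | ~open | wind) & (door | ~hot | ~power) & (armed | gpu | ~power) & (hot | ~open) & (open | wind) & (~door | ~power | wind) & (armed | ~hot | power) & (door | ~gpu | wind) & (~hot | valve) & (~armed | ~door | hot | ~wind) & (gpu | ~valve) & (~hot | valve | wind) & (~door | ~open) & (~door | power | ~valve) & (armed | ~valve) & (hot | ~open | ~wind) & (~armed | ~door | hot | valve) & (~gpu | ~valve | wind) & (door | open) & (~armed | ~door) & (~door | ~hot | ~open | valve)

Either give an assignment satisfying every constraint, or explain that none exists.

door=T; power=T; armed=F; open=F; valve=F; wind=T; gpu=T; hot=F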